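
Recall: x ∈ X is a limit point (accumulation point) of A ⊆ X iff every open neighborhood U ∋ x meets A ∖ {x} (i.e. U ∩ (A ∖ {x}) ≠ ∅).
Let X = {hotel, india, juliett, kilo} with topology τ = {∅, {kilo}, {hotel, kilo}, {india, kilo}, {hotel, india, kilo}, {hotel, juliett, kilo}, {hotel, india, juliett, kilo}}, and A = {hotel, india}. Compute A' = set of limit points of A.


A' = {juliett}

For each x ∈ X, list the open sets U ∈ τ with x ∈ U, then check whether U ∩ (A ∖ {x}) ≠ ∅ for every such U.
  x = hotel: open {hotel, kilo} ∋ x has {hotel, kilo} ∩ (A ∖ {hotel}) = ∅, so x is NOT a limit point.
  x = india: open {india, kilo} ∋ x has {india, kilo} ∩ (A ∖ {india}) = ∅, so x is NOT a limit point.
  x = juliett: opens ∋ x are {hotel, juliett, kilo}, {hotel, india, juliett, kilo}; each meets A ∖ {juliett}, so x IS a limit point.
  x = kilo: open {kilo} ∋ x has {kilo} ∩ (A ∖ {kilo}) = ∅, so x is NOT a limit point.
Collecting: A' = {juliett}.


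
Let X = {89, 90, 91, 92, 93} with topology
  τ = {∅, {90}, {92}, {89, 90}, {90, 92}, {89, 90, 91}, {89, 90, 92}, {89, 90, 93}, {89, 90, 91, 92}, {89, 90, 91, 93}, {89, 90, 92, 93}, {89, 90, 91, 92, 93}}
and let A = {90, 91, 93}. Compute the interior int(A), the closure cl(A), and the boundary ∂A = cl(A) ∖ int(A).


int(A) = {90}, cl(A) = {89, 90, 91, 93}, ∂A = {89, 91, 93}.

Closed sets in (X, τ) are complements of opens:
  closed(X, τ) = {∅, {91}, {92}, {93}, {91, 92}, {91, 93}, {92, 93}, {89, 91, 93}, {91, 92, 93}, {89, 90, 91, 93}, {89, 91, 92, 93}, {89, 90, 91, 92, 93}}.
int(A) = ⋃ {U ∈ τ : U ⊆ A}. Opens contained in A: ∅, {90}.
Taking the union of these: int(A) = {90}.
cl(A) = ⋂ {C closed : A ⊆ C}. Closed sets containing A: {89, 90, 91, 93}, {89, 90, 91, 92, 93}.
Intersecting these: cl(A) = {89, 90, 91, 93}.
∂A = cl(A) ∖ int(A) = {89, 90, 91, 93} ∖ {90} = {89, 91, 93}.


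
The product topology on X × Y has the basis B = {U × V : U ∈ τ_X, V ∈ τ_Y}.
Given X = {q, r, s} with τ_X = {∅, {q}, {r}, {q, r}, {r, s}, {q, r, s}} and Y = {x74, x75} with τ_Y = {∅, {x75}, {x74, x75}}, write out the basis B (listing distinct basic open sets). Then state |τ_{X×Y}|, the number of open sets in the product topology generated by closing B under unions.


Basis B = {∅ × ∅, {q} × {x75}, {r} × {x75}, {q} × {x74, x75}, {q, r} × {x75}, {r} × {x74, x75}, {r, s} × {x75}, {q, r, s} × {x75}, {q, r} × {x74, x75}, {r, s} × {x74, x75}, {q, r, s} × {x74, x75}}; |τ_{X×Y}| = 18.

Enumerate products U × V with U ∈ τ_X, V ∈ τ_Y (deduplicated):
  ∅ × ∅ = {} (∅)
  {q} × {x75} = {(q,x75)}
  {r} × {x75} = {(r,x75)}
  {q} × {x74, x75} = {(q,x74), (q,x75)}
  {q, r} × {x75} = {(q,x75), (r,x75)}
  {r} × {x74, x75} = {(r,x74), (r,x75)}
  {r, s} × {x75} = {(r,x75), (s,x75)}
  {q, r, s} × {x75} = {(q,x75), (r,x75), (s,x75)}
  {q, r} × {x74, x75} = {(q,x74), (q,x75), (r,x74), (r,x75)}
  {r, s} × {x74, x75} = {(r,x74), (r,x75), (s,x74), (s,x75)}
  {q, r, s} × {x74, x75} = {(q,x74), (q,x75), (r,x74), (r,x75), (s,x74), (s,x75)}
These 11 distinct sets form the basis B.
Close under arbitrary unions to get τ_{X×Y}; counting gives |τ_{X×Y}| = 18.


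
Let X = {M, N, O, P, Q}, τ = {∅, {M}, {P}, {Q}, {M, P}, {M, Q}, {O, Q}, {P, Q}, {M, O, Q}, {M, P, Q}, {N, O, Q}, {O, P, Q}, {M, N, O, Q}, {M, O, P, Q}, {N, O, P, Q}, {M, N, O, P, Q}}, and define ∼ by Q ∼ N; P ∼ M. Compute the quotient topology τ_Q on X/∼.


X/∼ = {[M=P], [N=Q], [O]}; |τ_Q| = 4.

Equivalence classes: [M=P], [N=Q], [O].
Quotient map π: X → X/∼ sends M ↦ [M=P], N ↦ [N=Q], O ↦ [O], P ↦ [M=P], Q ↦ [N=Q].
For each subset V ⊆ X/∼, compute π^{-1}(V) ⊆ X and check whether π^{-1}(V) ∈ τ. V is open in τ_Q iff π^{-1}(V) ∈ τ.
  V = {}: π^{-1}(V) = ∅ ∈ τ ✓.
  V = {[M=P]}: π^{-1}(V) = {M, P} ∈ τ ✓.
  V = {[N=Q]}: π^{-1}(V) = {N, Q} ∉ τ ✗.
  V = {[M=P], [N=Q]}: π^{-1}(V) = {M, N, P, Q} ∉ τ ✗.
  V = {[O]}: π^{-1}(V) = {O} ∉ τ ✗.
  V = {[M=P], [O]}: π^{-1}(V) = {M, O, P} ∉ τ ✗.
  V = {[N=Q], [O]}: π^{-1}(V) = {N, O, Q} ∈ τ ✓.
  V = {[M=P], [N=Q], [O]}: π^{-1}(V) = {M, N, O, P, Q} ∈ τ ✓.
Open sets in the quotient: τ_Q = {{}, {[M=P]}, {[N=Q], [O]}, {[M=P], [N=Q], [O]}} (4 elements).


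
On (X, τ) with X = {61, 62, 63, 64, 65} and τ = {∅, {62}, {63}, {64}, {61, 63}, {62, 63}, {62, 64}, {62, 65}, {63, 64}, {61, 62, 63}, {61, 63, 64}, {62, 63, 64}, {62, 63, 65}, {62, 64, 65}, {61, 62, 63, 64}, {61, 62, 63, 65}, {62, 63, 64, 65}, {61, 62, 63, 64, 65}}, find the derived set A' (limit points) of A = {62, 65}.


A' = {65}

For each x ∈ X, list the open sets U ∈ τ with x ∈ U, then check whether U ∩ (A ∖ {x}) ≠ ∅ for every such U.
  x = 61: open {61, 63} ∋ x has {61, 63} ∩ (A ∖ {61}) = ∅, so x is NOT a limit point.
  x = 62: open {62} ∋ x has {62} ∩ (A ∖ {62}) = ∅, so x is NOT a limit point.
  x = 63: open {63} ∋ x has {63} ∩ (A ∖ {63}) = ∅, so x is NOT a limit point.
  x = 64: open {64} ∋ x has {64} ∩ (A ∖ {64}) = ∅, so x is NOT a limit point.
  x = 65: opens ∋ x are {62, 65}, {62, 63, 65}, {62, 64, 65}, {61, 62, 63, 65}, {62, 63, 64, 65}, {61, 62, 63, 64, 65}; each meets A ∖ {65}, so x IS a limit point.
Collecting: A' = {65}.


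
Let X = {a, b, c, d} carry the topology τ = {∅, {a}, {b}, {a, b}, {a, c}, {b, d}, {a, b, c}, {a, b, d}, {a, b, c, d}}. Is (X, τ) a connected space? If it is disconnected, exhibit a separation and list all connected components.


(X, τ) is disconnected; components = [{a, c}, {b, d}].

Find clopen sets (U ∈ τ with X ∖ U ∈ τ):
  U = ∅, X ∖ U = {a, b, c, d} — both open, so U is clopen.
  U = {a, c}, X ∖ U = {b, d} — both open, so U is clopen.
  U = {b, d}, X ∖ U = {a, c} — both open, so U is clopen.
  U = {a, b, c, d}, X ∖ U = ∅ — both open, so U is clopen.
Nontrivial clopen(s) exist: e.g. {a, c}. So (X, τ) is disconnected.
Compute connected components by grouping points that agree on all clopens:
  component: {a, c}
  component: {b, d}


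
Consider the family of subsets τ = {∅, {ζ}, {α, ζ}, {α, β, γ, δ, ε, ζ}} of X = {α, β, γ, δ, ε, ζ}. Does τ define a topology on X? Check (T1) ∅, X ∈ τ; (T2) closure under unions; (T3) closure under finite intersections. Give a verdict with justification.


τ IS a topology on X.

Axiom (T1): ∅ ∈ τ? Yes; X ∈ τ? Yes.
Axiom (T2/T3): check pairwise unions and intersections of members of τ.
All pairwise intersections and unions checked — each lies in τ. Therefore τ satisfies (T1), (T2), (T3): it IS a topology on X.


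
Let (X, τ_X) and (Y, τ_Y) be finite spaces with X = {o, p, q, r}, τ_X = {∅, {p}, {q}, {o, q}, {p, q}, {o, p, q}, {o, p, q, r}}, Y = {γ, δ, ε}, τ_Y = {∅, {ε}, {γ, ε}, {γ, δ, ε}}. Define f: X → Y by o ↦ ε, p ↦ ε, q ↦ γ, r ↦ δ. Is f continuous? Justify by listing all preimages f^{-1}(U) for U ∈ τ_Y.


f is NOT continuous.

Compute f^{-1}(U) for each U ∈ τ_Y:
  U = ∅: f^{-1}(U) = ∅ ∈ τ_X ✓.
  U = {ε}: f^{-1}(U) = {o, p} ∉ τ_X ✗.
  U = {γ, ε}: f^{-1}(U) = {o, p, q} ∈ τ_X ✓.
  U = {γ, δ, ε}: f^{-1}(U) = {o, p, q, r} ∈ τ_X ✓.
Found U = {ε} with f^{-1}(U) = {o, p} not in τ_X. Therefore f is NOT continuous.


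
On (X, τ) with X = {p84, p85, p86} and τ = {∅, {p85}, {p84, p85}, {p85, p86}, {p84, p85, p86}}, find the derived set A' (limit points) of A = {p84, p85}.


A' = {p84, p86}

For each x ∈ X, list the open sets U ∈ τ with x ∈ U, then check whether U ∩ (A ∖ {x}) ≠ ∅ for every such U.
  x = p84: opens ∋ x are {p84, p85}, {p84, p85, p86}; each meets A ∖ {p84}, so x IS a limit point.
  x = p85: open {p85} ∋ x has {p85} ∩ (A ∖ {p85}) = ∅, so x is NOT a limit point.
  x = p86: opens ∋ x are {p85, p86}, {p84, p85, p86}; each meets A ∖ {p86}, so x IS a limit point.
Collecting: A' = {p84, p86}.


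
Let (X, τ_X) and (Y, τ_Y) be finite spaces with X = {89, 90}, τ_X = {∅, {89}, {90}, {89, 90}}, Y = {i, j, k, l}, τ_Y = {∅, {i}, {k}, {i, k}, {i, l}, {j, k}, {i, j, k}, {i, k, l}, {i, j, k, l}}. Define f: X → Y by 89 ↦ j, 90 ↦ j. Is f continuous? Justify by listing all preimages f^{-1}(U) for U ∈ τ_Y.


f IS continuous.

Compute f^{-1}(U) for each U ∈ τ_Y:
  U = ∅: f^{-1}(U) = ∅ ∈ τ_X ✓.
  U = {i}: f^{-1}(U) = ∅ ∈ τ_X ✓.
  U = {k}: f^{-1}(U) = ∅ ∈ τ_X ✓.
  U = {i, k}: f^{-1}(U) = ∅ ∈ τ_X ✓.
  U = {i, l}: f^{-1}(U) = ∅ ∈ τ_X ✓.
  U = {j, k}: f^{-1}(U) = {89, 90} ∈ τ_X ✓.
  U = {i, j, k}: f^{-1}(U) = {89, 90} ∈ τ_X ✓.
  U = {i, k, l}: f^{-1}(U) = ∅ ∈ τ_X ✓.
  U = {i, j, k, l}: f^{-1}(U) = {89, 90} ∈ τ_X ✓.
Every preimage lies in τ_X, so f IS continuous.


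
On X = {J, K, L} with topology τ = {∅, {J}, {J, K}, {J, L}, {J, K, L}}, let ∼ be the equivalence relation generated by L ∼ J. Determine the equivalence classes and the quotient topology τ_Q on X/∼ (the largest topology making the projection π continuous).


X/∼ = {[J=L], [K]}; |τ_Q| = 3.

Equivalence classes: [J=L], [K].
Quotient map π: X → X/∼ sends J ↦ [J=L], K ↦ [K], L ↦ [J=L].
For each subset V ⊆ X/∼, compute π^{-1}(V) ⊆ X and check whether π^{-1}(V) ∈ τ. V is open in τ_Q iff π^{-1}(V) ∈ τ.
  V = {}: π^{-1}(V) = ∅ ∈ τ ✓.
  V = {[J=L]}: π^{-1}(V) = {J, L} ∈ τ ✓.
  V = {[K]}: π^{-1}(V) = {K} ∉ τ ✗.
  V = {[J=L], [K]}: π^{-1}(V) = {J, K, L} ∈ τ ✓.
Open sets in the quotient: τ_Q = {{}, {[J=L]}, {[J=L], [K]}} (3 elements).


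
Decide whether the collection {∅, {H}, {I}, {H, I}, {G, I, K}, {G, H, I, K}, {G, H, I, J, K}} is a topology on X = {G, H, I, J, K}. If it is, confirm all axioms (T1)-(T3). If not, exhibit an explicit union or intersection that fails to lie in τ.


τ IS a topology on X.

Axiom (T1): ∅ ∈ τ? Yes; X ∈ τ? Yes.
Axiom (T2/T3): check pairwise unions and intersections of members of τ.
All pairwise intersections and unions checked — each lies in τ. Therefore τ satisfies (T1), (T2), (T3): it IS a topology on X.


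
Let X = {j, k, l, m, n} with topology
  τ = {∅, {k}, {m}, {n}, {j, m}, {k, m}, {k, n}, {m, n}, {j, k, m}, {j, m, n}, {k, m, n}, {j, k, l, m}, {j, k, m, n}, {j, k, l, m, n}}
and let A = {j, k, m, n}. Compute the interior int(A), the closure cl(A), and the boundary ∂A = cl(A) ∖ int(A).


int(A) = {j, k, m, n}, cl(A) = {j, k, l, m, n}, ∂A = {l}.

Closed sets in (X, τ) are complements of opens:
  closed(X, τ) = {∅, {l}, {n}, {j, l}, {k, l}, {l, n}, {j, k, l}, {j, l, m}, {j, l, n}, {k, l, n}, {j, k, l, m}, {j, k, l, n}, {j, l, m, n}, {j, k, l, m, n}}.
int(A) = ⋃ {U ∈ τ : U ⊆ A}. Opens contained in A: ∅, {k}, {m}, {n}, {j, m}, {k, m}, {k, n}, {m, n}, {j, k, m}, {j, m, n}, {k, m, n}, {j, k, m, n}.
Taking the union of these: int(A) = {j, k, m, n}.
cl(A) = ⋂ {C closed : A ⊆ C}. Closed sets containing A: {j, k, l, m, n}.
Intersecting these: cl(A) = {j, k, l, m, n}.
∂A = cl(A) ∖ int(A) = {j, k, l, m, n} ∖ {j, k, m, n} = {l}.


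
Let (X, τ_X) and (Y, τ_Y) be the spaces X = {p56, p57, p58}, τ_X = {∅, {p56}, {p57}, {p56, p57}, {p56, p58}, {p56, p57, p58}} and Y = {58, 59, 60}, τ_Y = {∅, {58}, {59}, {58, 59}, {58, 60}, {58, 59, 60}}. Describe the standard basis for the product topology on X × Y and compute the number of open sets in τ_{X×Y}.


Basis B = {∅ × ∅, {p56} × {58}, {p56} × {59}, {p57} × {58}, {p57} × {59}, {p56} × {58, 59}, {p56} × {58, 60}, {p56, p57} × {58}, {p56, p58} × {58}, {p56, p57} × {59}, {p56, p58} × {59}, {p57} × {58, 59}, {p57} × {58, 60}, {p56} × {58, 59, 60}, {p56, p57, p58} × {58}, {p56, p57, p58} × {59}, {p57} × {58, 59, 60}, {p56, p57} × {58, 59}, {p56, p58} × {58, 59}, {p56, p57} × {58, 60}, {p56, p58} × {58, 60}, {p56, p57} × {58, 59, 60}, {p56, p58} × {58, 59, 60}, {p56, p57, p58} × {58, 59}, {p56, p57, p58} × {58, 60}, {p56, p57, p58} × {58, 59, 60}}; |τ_{X×Y}| = 108.

Enumerate products U × V with U ∈ τ_X, V ∈ τ_Y (deduplicated):
  ∅ × ∅ = {} (∅)
  {p56} × {58} = {(p56,58)}
  {p56} × {59} = {(p56,59)}
  {p57} × {58} = {(p57,58)}
  {p57} × {59} = {(p57,59)}
  {p56} × {58, 59} = {(p56,58), (p56,59)}
  {p56} × {58, 60} = {(p56,58), (p56,60)}
  {p56, p57} × {58} = {(p56,58), (p57,58)}
  {p56, p58} × {58} = {(p56,58), (p58,58)}
  {p56, p57} × {59} = {(p56,59), (p57,59)}
  {p56, p58} × {59} = {(p56,59), (p58,59)}
  {p57} × {58, 59} = {(p57,58), (p57,59)}
  {p57} × {58, 60} = {(p57,58), (p57,60)}
  {p56} × {58, 59, 60} = {(p56,58), (p56,59), (p56,60)}
  {p56, p57, p58} × {58} = {(p56,58), (p57,58), (p58,58)}
  {p56, p57, p58} × {59} = {(p56,59), (p57,59), (p58,59)}
  {p57} × {58, 59, 60} = {(p57,58), (p57,59), (p57,60)}
  {p56, p57} × {58, 59} = {(p56,58), (p56,59), (p57,58), (p57,59)}
  {p56, p58} × {58, 59} = {(p56,58), (p56,59), (p58,58), (p58,59)}
  {p56, p57} × {58, 60} = {(p56,58), (p56,60), (p57,58), (p57,60)}
  {p56, p58} × {58, 60} = {(p56,58), (p56,60), (p58,58), (p58,60)}
  {p56, p57} × {58, 59, 60} = {(p56,58), (p56,59), (p56,60), (p57,58), (p57,59), (p57,60)}
  {p56, p58} × {58, 59, 60} = {(p56,58), (p56,59), (p56,60), (p58,58), (p58,59), (p58,60)}
  {p56, p57, p58} × {58, 59} = {(p56,58), (p56,59), (p57,58), (p57,59), (p58,58), (p58,59)}
  {p56, p57, p58} × {58, 60} = {(p56,58), (p56,60), (p57,58), (p57,60), (p58,58), (p58,60)}
  {p56, p57, p58} × {58, 59, 60} = {(p56,58), (p56,59), (p56,60), (p57,58), (p57,59), (p57,60), (p58,58), (p58,59), (p58,60)}
These 26 distinct sets form the basis B.
Close under arbitrary unions to get τ_{X×Y}; counting gives |τ_{X×Y}| = 108.


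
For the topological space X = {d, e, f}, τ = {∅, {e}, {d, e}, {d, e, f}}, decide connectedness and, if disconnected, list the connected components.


(X, τ) is connected.

Find clopen sets (U ∈ τ with X ∖ U ∈ τ):
  U = ∅, X ∖ U = {d, e, f} — both open, so U is clopen.
  U = {d, e, f}, X ∖ U = ∅ — both open, so U is clopen.
Only trivial clopens (∅ and X) exist, so (X, τ) is connected.
Compute connected components by grouping points that agree on all clopens:
  component: {d, e, f}


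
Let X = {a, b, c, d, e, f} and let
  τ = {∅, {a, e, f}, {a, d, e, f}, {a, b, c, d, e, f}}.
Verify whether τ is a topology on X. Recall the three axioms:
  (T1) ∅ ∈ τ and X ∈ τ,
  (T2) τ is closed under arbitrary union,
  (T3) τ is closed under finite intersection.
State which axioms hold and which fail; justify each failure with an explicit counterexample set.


τ IS a topology on X.

Axiom (T1): ∅ ∈ τ? Yes; X ∈ τ? Yes.
Axiom (T2/T3): check pairwise unions and intersections of members of τ.
All pairwise intersections and unions checked — each lies in τ. Therefore τ satisfies (T1), (T2), (T3): it IS a topology on X.


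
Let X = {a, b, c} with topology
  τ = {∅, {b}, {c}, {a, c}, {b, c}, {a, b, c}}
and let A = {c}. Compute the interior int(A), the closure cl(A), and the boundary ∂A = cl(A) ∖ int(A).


int(A) = {c}, cl(A) = {a, c}, ∂A = {a}.

Closed sets in (X, τ) are complements of opens:
  closed(X, τ) = {∅, {a}, {b}, {a, b}, {a, c}, {a, b, c}}.
int(A) = ⋃ {U ∈ τ : U ⊆ A}. Opens contained in A: ∅, {c}.
Taking the union of these: int(A) = {c}.
cl(A) = ⋂ {C closed : A ⊆ C}. Closed sets containing A: {a, c}, {a, b, c}.
Intersecting these: cl(A) = {a, c}.
∂A = cl(A) ∖ int(A) = {a, c} ∖ {c} = {a}.


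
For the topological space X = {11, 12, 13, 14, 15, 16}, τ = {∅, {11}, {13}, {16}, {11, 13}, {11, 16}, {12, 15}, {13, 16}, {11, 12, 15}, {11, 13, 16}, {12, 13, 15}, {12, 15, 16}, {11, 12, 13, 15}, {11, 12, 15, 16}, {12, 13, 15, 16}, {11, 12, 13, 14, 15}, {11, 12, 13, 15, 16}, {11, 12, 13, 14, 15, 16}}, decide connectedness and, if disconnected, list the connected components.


(X, τ) is disconnected; components = [{16}, {11, 12, 13, 14, 15}].

Find clopen sets (U ∈ τ with X ∖ U ∈ τ):
  U = ∅, X ∖ U = {11, 12, 13, 14, 15, 16} — both open, so U is clopen.
  U = {16}, X ∖ U = {11, 12, 13, 14, 15} — both open, so U is clopen.
  U = {11, 12, 13, 14, 15}, X ∖ U = {16} — both open, so U is clopen.
  U = {11, 12, 13, 14, 15, 16}, X ∖ U = ∅ — both open, so U is clopen.
Nontrivial clopen(s) exist: e.g. {11, 12, 13, 14, 15}. So (X, τ) is disconnected.
Compute connected components by grouping points that agree on all clopens:
  component: {16}
  component: {11, 12, 13, 14, 15}


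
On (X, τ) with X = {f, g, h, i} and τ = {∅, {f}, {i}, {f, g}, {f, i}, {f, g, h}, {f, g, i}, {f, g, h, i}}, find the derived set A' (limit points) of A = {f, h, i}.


A' = {g, h}

For each x ∈ X, list the open sets U ∈ τ with x ∈ U, then check whether U ∩ (A ∖ {x}) ≠ ∅ for every such U.
  x = f: open {f} ∋ x has {f} ∩ (A ∖ {f}) = ∅, so x is NOT a limit point.
  x = g: opens ∋ x are {f, g}, {f, g, h}, {f, g, i}, {f, g, h, i}; each meets A ∖ {g}, so x IS a limit point.
  x = h: opens ∋ x are {f, g, h}, {f, g, h, i}; each meets A ∖ {h}, so x IS a limit point.
  x = i: open {i} ∋ x has {i} ∩ (A ∖ {i}) = ∅, so x is NOT a limit point.
Collecting: A' = {g, h}.


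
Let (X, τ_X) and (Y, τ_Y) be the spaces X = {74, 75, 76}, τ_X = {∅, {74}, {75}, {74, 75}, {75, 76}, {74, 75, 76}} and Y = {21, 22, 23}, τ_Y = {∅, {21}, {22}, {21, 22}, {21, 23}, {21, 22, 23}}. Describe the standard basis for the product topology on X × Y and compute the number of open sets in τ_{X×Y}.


Basis B = {∅ × ∅, {74} × {21}, {74} × {22}, {75} × {21}, {75} × {22}, {74} × {21, 22}, {74} × {21, 23}, {74, 75} × {21}, {74, 75} × {22}, {75} × {21, 22}, {75} × {21, 23}, {75, 76} × {21}, {75, 76} × {22}, {74} × {21, 22, 23}, {74, 75, 76} × {21}, {74, 75, 76} × {22}, {75} × {21, 22, 23}, {74, 75} × {21, 22}, {74, 75} × {21, 23}, {75, 76} × {21, 22}, {75, 76} × {21, 23}, {74, 75} × {21, 22, 23}, {74, 75, 76} × {21, 22}, {74, 75, 76} × {21, 23}, {75, 76} × {21, 22, 23}, {74, 75, 76} × {21, 22, 23}}; |τ_{X×Y}| = 108.

Enumerate products U × V with U ∈ τ_X, V ∈ τ_Y (deduplicated):
  ∅ × ∅ = {} (∅)
  {74} × {21} = {(74,21)}
  {74} × {22} = {(74,22)}
  {75} × {21} = {(75,21)}
  {75} × {22} = {(75,22)}
  {74} × {21, 22} = {(74,21), (74,22)}
  {74} × {21, 23} = {(74,21), (74,23)}
  {74, 75} × {21} = {(74,21), (75,21)}
  {74, 75} × {22} = {(74,22), (75,22)}
  {75} × {21, 22} = {(75,21), (75,22)}
  {75} × {21, 23} = {(75,21), (75,23)}
  {75, 76} × {21} = {(75,21), (76,21)}
  {75, 76} × {22} = {(75,22), (76,22)}
  {74} × {21, 22, 23} = {(74,21), (74,22), (74,23)}
  {74, 75, 76} × {21} = {(74,21), (75,21), (76,21)}
  {74, 75, 76} × {22} = {(74,22), (75,22), (76,22)}
  {75} × {21, 22, 23} = {(75,21), (75,22), (75,23)}
  {74, 75} × {21, 22} = {(74,21), (74,22), (75,21), (75,22)}
  {74, 75} × {21, 23} = {(74,21), (74,23), (75,21), (75,23)}
  {75, 76} × {21, 22} = {(75,21), (75,22), (76,21), (76,22)}
  {75, 76} × {21, 23} = {(75,21), (75,23), (76,21), (76,23)}
  {74, 75} × {21, 22, 23} = {(74,21), (74,22), (74,23), (75,21), (75,22), (75,23)}
  {74, 75, 76} × {21, 22} = {(74,21), (74,22), (75,21), (75,22), (76,21), (76,22)}
  {74, 75, 76} × {21, 23} = {(74,21), (74,23), (75,21), (75,23), (76,21), (76,23)}
  {75, 76} × {21, 22, 23} = {(75,21), (75,22), (75,23), (76,21), (76,22), (76,23)}
  {74, 75, 76} × {21, 22, 23} = {(74,21), (74,22), (74,23), (75,21), (75,22), (75,23), (76,21), (76,22), (76,23)}
These 26 distinct sets form the basis B.
Close under arbitrary unions to get τ_{X×Y}; counting gives |τ_{X×Y}| = 108.


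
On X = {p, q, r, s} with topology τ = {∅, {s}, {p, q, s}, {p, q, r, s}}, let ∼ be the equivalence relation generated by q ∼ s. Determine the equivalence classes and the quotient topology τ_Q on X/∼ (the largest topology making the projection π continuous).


X/∼ = {[p], [q=s], [r]}; |τ_Q| = 3.

Equivalence classes: [p], [q=s], [r].
Quotient map π: X → X/∼ sends p ↦ [p], q ↦ [q=s], r ↦ [r], s ↦ [q=s].
For each subset V ⊆ X/∼, compute π^{-1}(V) ⊆ X and check whether π^{-1}(V) ∈ τ. V is open in τ_Q iff π^{-1}(V) ∈ τ.
  V = {}: π^{-1}(V) = ∅ ∈ τ ✓.
  V = {[p]}: π^{-1}(V) = {p} ∉ τ ✗.
  V = {[q=s]}: π^{-1}(V) = {q, s} ∉ τ ✗.
  V = {[p], [q=s]}: π^{-1}(V) = {p, q, s} ∈ τ ✓.
  V = {[r]}: π^{-1}(V) = {r} ∉ τ ✗.
  V = {[p], [r]}: π^{-1}(V) = {p, r} ∉ τ ✗.
  V = {[q=s], [r]}: π^{-1}(V) = {q, r, s} ∉ τ ✗.
  V = {[p], [q=s], [r]}: π^{-1}(V) = {p, q, r, s} ∈ τ ✓.
Open sets in the quotient: τ_Q = {{}, {[p], [q=s]}, {[p], [q=s], [r]}} (3 elements).


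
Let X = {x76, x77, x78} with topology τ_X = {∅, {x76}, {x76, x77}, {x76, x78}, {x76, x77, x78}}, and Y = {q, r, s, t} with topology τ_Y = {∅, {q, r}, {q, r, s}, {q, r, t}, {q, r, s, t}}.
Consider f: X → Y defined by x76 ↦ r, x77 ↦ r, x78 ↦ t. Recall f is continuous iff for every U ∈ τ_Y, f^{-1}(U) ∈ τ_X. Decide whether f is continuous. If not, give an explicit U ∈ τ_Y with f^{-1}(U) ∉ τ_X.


f IS continuous.

Compute f^{-1}(U) for each U ∈ τ_Y:
  U = ∅: f^{-1}(U) = ∅ ∈ τ_X ✓.
  U = {q, r}: f^{-1}(U) = {x76, x77} ∈ τ_X ✓.
  U = {q, r, s}: f^{-1}(U) = {x76, x77} ∈ τ_X ✓.
  U = {q, r, t}: f^{-1}(U) = {x76, x77, x78} ∈ τ_X ✓.
  U = {q, r, s, t}: f^{-1}(U) = {x76, x77, x78} ∈ τ_X ✓.
Every preimage lies in τ_X, so f IS continuous.


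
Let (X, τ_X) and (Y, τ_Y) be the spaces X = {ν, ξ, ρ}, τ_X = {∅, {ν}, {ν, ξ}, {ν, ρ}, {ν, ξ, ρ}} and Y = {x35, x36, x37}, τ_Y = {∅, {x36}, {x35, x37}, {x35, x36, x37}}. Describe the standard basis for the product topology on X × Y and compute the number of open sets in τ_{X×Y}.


Basis B = {∅ × ∅, {ν} × {x36}, {ν} × {x35, x37}, {ν, ξ} × {x36}, {ν, ρ} × {x36}, {ν} × {x35, x36, x37}, {ν, ξ, ρ} × {x36}, {ν, ξ} × {x35, x37}, {ν, ρ} × {x35, x37}, {ν, ξ} × {x35, x36, x37}, {ν, ρ} × {x35, x36, x37}, {ν, ξ, ρ} × {x35, x37}, {ν, ξ, ρ} × {x35, x36, x37}}; |τ_{X×Y}| = 25.

Enumerate products U × V with U ∈ τ_X, V ∈ τ_Y (deduplicated):
  ∅ × ∅ = {} (∅)
  {ν} × {x36} = {(ν,x36)}
  {ν} × {x35, x37} = {(ν,x35), (ν,x37)}
  {ν, ξ} × {x36} = {(ν,x36), (ξ,x36)}
  {ν, ρ} × {x36} = {(ν,x36), (ρ,x36)}
  {ν} × {x35, x36, x37} = {(ν,x35), (ν,x36), (ν,x37)}
  {ν, ξ, ρ} × {x36} = {(ν,x36), (ξ,x36), (ρ,x36)}
  {ν, ξ} × {x35, x37} = {(ν,x35), (ν,x37), (ξ,x35), (ξ,x37)}
  {ν, ρ} × {x35, x37} = {(ν,x35), (ν,x37), (ρ,x35), (ρ,x37)}
  {ν, ξ} × {x35, x36, x37} = {(ν,x35), (ν,x36), (ν,x37), (ξ,x35), (ξ,x36), (ξ,x37)}
  {ν, ρ} × {x35, x36, x37} = {(ν,x35), (ν,x36), (ν,x37), (ρ,x35), (ρ,x36), (ρ,x37)}
  {ν, ξ, ρ} × {x35, x37} = {(ν,x35), (ν,x37), (ξ,x35), (ξ,x37), (ρ,x35), (ρ,x37)}
  {ν, ξ, ρ} × {x35, x36, x37} = {(ν,x35), (ν,x36), (ν,x37), (ξ,x35), (ξ,x36), (ξ,x37), (ρ,x35), (ρ,x36), (ρ,x37)}
These 13 distinct sets form the basis B.
Close under arbitrary unions to get τ_{X×Y}; counting gives |τ_{X×Y}| = 25.


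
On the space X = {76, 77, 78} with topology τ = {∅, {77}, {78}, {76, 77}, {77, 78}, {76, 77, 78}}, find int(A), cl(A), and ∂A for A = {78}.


int(A) = {78}, cl(A) = {78}, ∂A = ∅.

Closed sets in (X, τ) are complements of opens:
  closed(X, τ) = {∅, {76}, {78}, {76, 77}, {76, 78}, {76, 77, 78}}.
int(A) = ⋃ {U ∈ τ : U ⊆ A}. Opens contained in A: ∅, {78}.
Taking the union of these: int(A) = {78}.
cl(A) = ⋂ {C closed : A ⊆ C}. Closed sets containing A: {78}, {76, 78}, {76, 77, 78}.
Intersecting these: cl(A) = {78}.
∂A = cl(A) ∖ int(A) = {78} ∖ {78} = ∅.


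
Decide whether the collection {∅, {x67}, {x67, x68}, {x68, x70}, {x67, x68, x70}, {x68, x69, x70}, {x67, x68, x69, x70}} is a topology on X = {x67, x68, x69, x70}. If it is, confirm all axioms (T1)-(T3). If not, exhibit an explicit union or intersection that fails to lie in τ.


τ is NOT a topology on X.

Axiom (T1): ∅ ∈ τ? Yes; X ∈ τ? Yes.
Axiom (T2/T3): check pairwise unions and intersections of members of τ.
Counterexample for (T3): {x67, x68} ∩ {x68, x70} = {x68} ∉ τ. Therefore τ is NOT a topology.


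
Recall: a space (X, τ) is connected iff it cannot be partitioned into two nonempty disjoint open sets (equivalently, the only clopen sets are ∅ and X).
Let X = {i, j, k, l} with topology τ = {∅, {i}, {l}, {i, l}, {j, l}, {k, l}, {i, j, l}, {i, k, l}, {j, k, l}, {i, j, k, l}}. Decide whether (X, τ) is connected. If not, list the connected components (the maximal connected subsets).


(X, τ) is disconnected; components = [{i}, {j, k, l}].

Find clopen sets (U ∈ τ with X ∖ U ∈ τ):
  U = ∅, X ∖ U = {i, j, k, l} — both open, so U is clopen.
  U = {i}, X ∖ U = {j, k, l} — both open, so U is clopen.
  U = {j, k, l}, X ∖ U = {i} — both open, so U is clopen.
  U = {i, j, k, l}, X ∖ U = ∅ — both open, so U is clopen.
Nontrivial clopen(s) exist: e.g. {i}. So (X, τ) is disconnected.
Compute connected components by grouping points that agree on all clopens:
  component: {i}
  component: {j, k, l}


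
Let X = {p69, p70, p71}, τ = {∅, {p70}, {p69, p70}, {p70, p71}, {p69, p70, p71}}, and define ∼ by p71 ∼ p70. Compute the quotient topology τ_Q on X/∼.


X/∼ = {[p69], [p70=p71]}; |τ_Q| = 3.

Equivalence classes: [p69], [p70=p71].
Quotient map π: X → X/∼ sends p69 ↦ [p69], p70 ↦ [p70=p71], p71 ↦ [p70=p71].
For each subset V ⊆ X/∼, compute π^{-1}(V) ⊆ X and check whether π^{-1}(V) ∈ τ. V is open in τ_Q iff π^{-1}(V) ∈ τ.
  V = {}: π^{-1}(V) = ∅ ∈ τ ✓.
  V = {[p69]}: π^{-1}(V) = {p69} ∉ τ ✗.
  V = {[p70=p71]}: π^{-1}(V) = {p70, p71} ∈ τ ✓.
  V = {[p69], [p70=p71]}: π^{-1}(V) = {p69, p70, p71} ∈ τ ✓.
Open sets in the quotient: τ_Q = {{}, {[p70=p71]}, {[p69], [p70=p71]}} (3 elements).


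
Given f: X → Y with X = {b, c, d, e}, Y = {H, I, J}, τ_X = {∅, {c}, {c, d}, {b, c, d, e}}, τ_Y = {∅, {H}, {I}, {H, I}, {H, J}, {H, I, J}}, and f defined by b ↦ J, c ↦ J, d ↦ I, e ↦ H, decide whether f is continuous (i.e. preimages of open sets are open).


f is NOT continuous.

Compute f^{-1}(U) for each U ∈ τ_Y:
  U = ∅: f^{-1}(U) = ∅ ∈ τ_X ✓.
  U = {H}: f^{-1}(U) = {e} ∉ τ_X ✗.
  U = {I}: f^{-1}(U) = {d} ∉ τ_X ✗.
  U = {H, I}: f^{-1}(U) = {d, e} ∉ τ_X ✗.
  U = {H, J}: f^{-1}(U) = {b, c, e} ∉ τ_X ✗.
  U = {H, I, J}: f^{-1}(U) = {b, c, d, e} ∈ τ_X ✓.
Found U = {H} with f^{-1}(U) = {e} not in τ_X. Therefore f is NOT continuous.


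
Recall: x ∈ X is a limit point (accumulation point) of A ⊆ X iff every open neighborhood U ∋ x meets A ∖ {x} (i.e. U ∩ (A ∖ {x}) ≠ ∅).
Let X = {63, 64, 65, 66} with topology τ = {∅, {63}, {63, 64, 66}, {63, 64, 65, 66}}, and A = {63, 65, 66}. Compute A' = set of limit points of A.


A' = {64, 65, 66}

For each x ∈ X, list the open sets U ∈ τ with x ∈ U, then check whether U ∩ (A ∖ {x}) ≠ ∅ for every such U.
  x = 63: open {63} ∋ x has {63} ∩ (A ∖ {63}) = ∅, so x is NOT a limit point.
  x = 64: opens ∋ x are {63, 64, 66}, {63, 64, 65, 66}; each meets A ∖ {64}, so x IS a limit point.
  x = 65: opens ∋ x are {63, 64, 65, 66}; each meets A ∖ {65}, so x IS a limit point.
  x = 66: opens ∋ x are {63, 64, 66}, {63, 64, 65, 66}; each meets A ∖ {66}, so x IS a limit point.
Collecting: A' = {64, 65, 66}.


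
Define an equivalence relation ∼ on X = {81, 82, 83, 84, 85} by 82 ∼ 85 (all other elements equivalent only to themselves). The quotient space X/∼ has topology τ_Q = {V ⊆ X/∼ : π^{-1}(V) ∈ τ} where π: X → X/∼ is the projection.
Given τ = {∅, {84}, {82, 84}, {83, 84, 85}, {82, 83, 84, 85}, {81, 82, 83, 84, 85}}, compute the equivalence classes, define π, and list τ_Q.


X/∼ = {[81], [82=85], [83], [84]}; |τ_Q| = 4.

Equivalence classes: [81], [82=85], [83], [84].
Quotient map π: X → X/∼ sends 81 ↦ [81], 82 ↦ [82=85], 83 ↦ [83], 84 ↦ [84], 85 ↦ [82=85].
For each subset V ⊆ X/∼, compute π^{-1}(V) ⊆ X and check whether π^{-1}(V) ∈ τ. V is open in τ_Q iff π^{-1}(V) ∈ τ.
  V = {}: π^{-1}(V) = ∅ ∈ τ ✓.
  V = {[81]}: π^{-1}(V) = {81} ∉ τ ✗.
  V = {[82=85]}: π^{-1}(V) = {82, 85} ∉ τ ✗.
  V = {[81], [82=85]}: π^{-1}(V) = {81, 82, 85} ∉ τ ✗.
  V = {[83]}: π^{-1}(V) = {83} ∉ τ ✗.
  V = {[81], [83]}: π^{-1}(V) = {81, 83} ∉ τ ✗.
  V = {[82=85], [83]}: π^{-1}(V) = {82, 83, 85} ∉ τ ✗.
  V = {[81], [82=85], [83]}: π^{-1}(V) = {81, 82, 83, 85} ∉ τ ✗.
  V = {[84]}: π^{-1}(V) = {84} ∈ τ ✓.
  V = {[81], [84]}: π^{-1}(V) = {81, 84} ∉ τ ✗.
  V = {[82=85], [84]}: π^{-1}(V) = {82, 84, 85} ∉ τ ✗.
  V = {[81], [82=85], [84]}: π^{-1}(V) = {81, 82, 84, 85} ∉ τ ✗.
  V = {[83], [84]}: π^{-1}(V) = {83, 84} ∉ τ ✗.
  V = {[81], [83], [84]}: π^{-1}(V) = {81, 83, 84} ∉ τ ✗.
  V = {[82=85], [83], [84]}: π^{-1}(V) = {82, 83, 84, 85} ∈ τ ✓.
  V = {[81], [82=85], [83], [84]}: π^{-1}(V) = {81, 82, 83, 84, 85} ∈ τ ✓.
Open sets in the quotient: τ_Q = {{}, {[84]}, {[82=85], [83], [84]}, {[81], [82=85], [83], [84]}} (4 elements).


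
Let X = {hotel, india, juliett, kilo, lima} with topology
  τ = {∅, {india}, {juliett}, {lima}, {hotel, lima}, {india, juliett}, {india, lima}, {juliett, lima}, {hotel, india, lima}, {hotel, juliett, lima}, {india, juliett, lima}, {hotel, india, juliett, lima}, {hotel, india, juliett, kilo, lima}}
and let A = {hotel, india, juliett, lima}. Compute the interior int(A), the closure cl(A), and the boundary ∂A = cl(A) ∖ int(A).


int(A) = {hotel, india, juliett, lima}, cl(A) = {hotel, india, juliett, kilo, lima}, ∂A = {kilo}.

Closed sets in (X, τ) are complements of opens:
  closed(X, τ) = {∅, {kilo}, {hotel, kilo}, {india, kilo}, {juliett, kilo}, {hotel, india, kilo}, {hotel, juliett, kilo}, {hotel, kilo, lima}, {india, juliett, kilo}, {hotel, india, juliett, kilo}, {hotel, india, kilo, lima}, {hotel, juliett, kilo, lima}, {hotel, india, juliett, kilo, lima}}.
int(A) = ⋃ {U ∈ τ : U ⊆ A}. Opens contained in A: ∅, {india}, {juliett}, {lima}, {hotel, lima}, {india, juliett}, {india, lima}, {juliett, lima}, {hotel, india, lima}, {hotel, juliett, lima}, {india, juliett, lima}, {hotel, india, juliett, lima}.
Taking the union of these: int(A) = {hotel, india, juliett, lima}.
cl(A) = ⋂ {C closed : A ⊆ C}. Closed sets containing A: {hotel, india, juliett, kilo, lima}.
Intersecting these: cl(A) = {hotel, india, juliett, kilo, lima}.
∂A = cl(A) ∖ int(A) = {hotel, india, juliett, kilo, lima} ∖ {hotel, india, juliett, lima} = {kilo}.


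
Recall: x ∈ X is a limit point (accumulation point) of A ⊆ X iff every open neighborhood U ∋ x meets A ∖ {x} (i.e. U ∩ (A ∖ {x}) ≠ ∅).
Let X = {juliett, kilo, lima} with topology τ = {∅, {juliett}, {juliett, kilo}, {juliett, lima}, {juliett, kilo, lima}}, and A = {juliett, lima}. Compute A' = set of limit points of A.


A' = {kilo, lima}

For each x ∈ X, list the open sets U ∈ τ with x ∈ U, then check whether U ∩ (A ∖ {x}) ≠ ∅ for every such U.
  x = juliett: open {juliett} ∋ x has {juliett} ∩ (A ∖ {juliett}) = ∅, so x is NOT a limit point.
  x = kilo: opens ∋ x are {juliett, kilo}, {juliett, kilo, lima}; each meets A ∖ {kilo}, so x IS a limit point.
  x = lima: opens ∋ x are {juliett, lima}, {juliett, kilo, lima}; each meets A ∖ {lima}, so x IS a limit point.
Collecting: A' = {kilo, lima}.


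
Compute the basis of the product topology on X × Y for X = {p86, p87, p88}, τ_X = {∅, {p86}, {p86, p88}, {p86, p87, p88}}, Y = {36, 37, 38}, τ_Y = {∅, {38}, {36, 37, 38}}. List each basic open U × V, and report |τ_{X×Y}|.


Basis B = {∅ × ∅, {p86} × {38}, {p86, p88} × {38}, {p86} × {36, 37, 38}, {p86, p87, p88} × {38}, {p86, p88} × {36, 37, 38}, {p86, p87, p88} × {36, 37, 38}}; |τ_{X×Y}| = 10.

Enumerate products U × V with U ∈ τ_X, V ∈ τ_Y (deduplicated):
  ∅ × ∅ = {} (∅)
  {p86} × {38} = {(p86,38)}
  {p86, p88} × {38} = {(p86,38), (p88,38)}
  {p86} × {36, 37, 38} = {(p86,36), (p86,37), (p86,38)}
  {p86, p87, p88} × {38} = {(p86,38), (p87,38), (p88,38)}
  {p86, p88} × {36, 37, 38} = {(p86,36), (p86,37), (p86,38), (p88,36), (p88,37), (p88,38)}
  {p86, p87, p88} × {36, 37, 38} = {(p86,36), (p86,37), (p86,38), (p87,36), (p87,37), (p87,38), (p88,36), (p88,37), (p88,38)}
These 7 distinct sets form the basis B.
Close under arbitrary unions to get τ_{X×Y}; counting gives |τ_{X×Y}| = 10.


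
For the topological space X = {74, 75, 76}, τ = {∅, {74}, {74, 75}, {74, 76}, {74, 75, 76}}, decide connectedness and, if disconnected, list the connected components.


(X, τ) is connected.

Find clopen sets (U ∈ τ with X ∖ U ∈ τ):
  U = ∅, X ∖ U = {74, 75, 76} — both open, so U is clopen.
  U = {74, 75, 76}, X ∖ U = ∅ — both open, so U is clopen.
Only trivial clopens (∅ and X) exist, so (X, τ) is connected.
Compute connected components by grouping points that agree on all clopens:
  component: {74, 75, 76}


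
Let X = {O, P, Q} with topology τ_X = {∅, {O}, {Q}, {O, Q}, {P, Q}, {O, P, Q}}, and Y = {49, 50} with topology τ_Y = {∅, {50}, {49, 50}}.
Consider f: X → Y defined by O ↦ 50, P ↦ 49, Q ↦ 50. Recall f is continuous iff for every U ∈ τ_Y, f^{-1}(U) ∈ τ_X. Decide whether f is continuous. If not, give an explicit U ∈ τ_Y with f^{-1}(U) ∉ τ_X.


f IS continuous.

Compute f^{-1}(U) for each U ∈ τ_Y:
  U = ∅: f^{-1}(U) = ∅ ∈ τ_X ✓.
  U = {50}: f^{-1}(U) = {O, Q} ∈ τ_X ✓.
  U = {49, 50}: f^{-1}(U) = {O, P, Q} ∈ τ_X ✓.
Every preimage lies in τ_X, so f IS continuous.


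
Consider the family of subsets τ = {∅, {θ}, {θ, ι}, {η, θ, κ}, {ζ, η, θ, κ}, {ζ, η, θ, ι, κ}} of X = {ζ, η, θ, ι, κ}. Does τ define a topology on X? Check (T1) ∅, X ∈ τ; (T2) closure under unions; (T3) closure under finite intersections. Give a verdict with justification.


τ is NOT a topology on X.

Axiom (T1): ∅ ∈ τ? Yes; X ∈ τ? Yes.
Axiom (T2/T3): check pairwise unions and intersections of members of τ.
Counterexample for (T2): {θ, ι} ∪ {η, θ, κ} = {η, θ, ι, κ} ∉ τ. Therefore τ is NOT a topology.


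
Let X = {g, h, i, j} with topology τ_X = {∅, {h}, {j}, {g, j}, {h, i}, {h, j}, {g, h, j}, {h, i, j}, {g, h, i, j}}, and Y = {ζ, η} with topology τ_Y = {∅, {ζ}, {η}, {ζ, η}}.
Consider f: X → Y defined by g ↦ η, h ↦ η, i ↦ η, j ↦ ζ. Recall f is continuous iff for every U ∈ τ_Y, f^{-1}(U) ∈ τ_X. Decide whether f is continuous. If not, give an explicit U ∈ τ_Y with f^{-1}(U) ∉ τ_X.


f is NOT continuous.

Compute f^{-1}(U) for each U ∈ τ_Y:
  U = ∅: f^{-1}(U) = ∅ ∈ τ_X ✓.
  U = {ζ}: f^{-1}(U) = {j} ∈ τ_X ✓.
  U = {η}: f^{-1}(U) = {g, h, i} ∉ τ_X ✗.
  U = {ζ, η}: f^{-1}(U) = {g, h, i, j} ∈ τ_X ✓.
Found U = {η} with f^{-1}(U) = {g, h, i} not in τ_X. Therefore f is NOT continuous.


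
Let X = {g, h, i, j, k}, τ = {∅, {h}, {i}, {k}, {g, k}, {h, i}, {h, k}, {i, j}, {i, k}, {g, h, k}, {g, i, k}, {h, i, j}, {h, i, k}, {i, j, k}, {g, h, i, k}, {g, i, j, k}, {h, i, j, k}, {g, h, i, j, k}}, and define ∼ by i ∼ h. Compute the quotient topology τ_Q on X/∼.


X/∼ = {[g], [h=i], [j], [k]}; |τ_Q| = 9.

Equivalence classes: [g], [h=i], [j], [k].
Quotient map π: X → X/∼ sends g ↦ [g], h ↦ [h=i], i ↦ [h=i], j ↦ [j], k ↦ [k].
For each subset V ⊆ X/∼, compute π^{-1}(V) ⊆ X and check whether π^{-1}(V) ∈ τ. V is open in τ_Q iff π^{-1}(V) ∈ τ.
  V = {}: π^{-1}(V) = ∅ ∈ τ ✓.
  V = {[g]}: π^{-1}(V) = {g} ∉ τ ✗.
  V = {[h=i]}: π^{-1}(V) = {h, i} ∈ τ ✓.
  V = {[g], [h=i]}: π^{-1}(V) = {g, h, i} ∉ τ ✗.
  V = {[j]}: π^{-1}(V) = {j} ∉ τ ✗.
  V = {[g], [j]}: π^{-1}(V) = {g, j} ∉ τ ✗.
  V = {[h=i], [j]}: π^{-1}(V) = {h, i, j} ∈ τ ✓.
  V = {[g], [h=i], [j]}: π^{-1}(V) = {g, h, i, j} ∉ τ ✗.
  V = {[k]}: π^{-1}(V) = {k} ∈ τ ✓.
  V = {[g], [k]}: π^{-1}(V) = {g, k} ∈ τ ✓.
  V = {[h=i], [k]}: π^{-1}(V) = {h, i, k} ∈ τ ✓.
  V = {[g], [h=i], [k]}: π^{-1}(V) = {g, h, i, k} ∈ τ ✓.
  V = {[j], [k]}: π^{-1}(V) = {j, k} ∉ τ ✗.
  V = {[g], [j], [k]}: π^{-1}(V) = {g, j, k} ∉ τ ✗.
  V = {[h=i], [j], [k]}: π^{-1}(V) = {h, i, j, k} ∈ τ ✓.
  V = {[g], [h=i], [j], [k]}: π^{-1}(V) = {g, h, i, j, k} ∈ τ ✓.
Open sets in the quotient: τ_Q = {{}, {[h=i]}, {[h=i], [j]}, {[k]}, {[g], [k]}, {[h=i], [k]}, {[g], [h=i], [k]}, {[h=i], [j], [k]}, {[g], [h=i], [j], [k]}} (9 elements).


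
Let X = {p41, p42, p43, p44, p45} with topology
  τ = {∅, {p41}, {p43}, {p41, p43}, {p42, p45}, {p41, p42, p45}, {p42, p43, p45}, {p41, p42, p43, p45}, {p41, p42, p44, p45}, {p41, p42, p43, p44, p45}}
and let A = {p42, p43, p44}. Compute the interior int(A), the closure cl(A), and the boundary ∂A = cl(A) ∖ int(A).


int(A) = {p43}, cl(A) = {p42, p43, p44, p45}, ∂A = {p42, p44, p45}.

Closed sets in (X, τ) are complements of opens:
  closed(X, τ) = {∅, {p43}, {p44}, {p41, p44}, {p43, p44}, {p41, p43, p44}, {p42, p44, p45}, {p41, p42, p44, p45}, {p42, p43, p44, p45}, {p41, p42, p43, p44, p45}}.
int(A) = ⋃ {U ∈ τ : U ⊆ A}. Opens contained in A: ∅, {p43}.
Taking the union of these: int(A) = {p43}.
cl(A) = ⋂ {C closed : A ⊆ C}. Closed sets containing A: {p42, p43, p44, p45}, {p41, p42, p43, p44, p45}.
Intersecting these: cl(A) = {p42, p43, p44, p45}.
∂A = cl(A) ∖ int(A) = {p42, p43, p44, p45} ∖ {p43} = {p42, p44, p45}.


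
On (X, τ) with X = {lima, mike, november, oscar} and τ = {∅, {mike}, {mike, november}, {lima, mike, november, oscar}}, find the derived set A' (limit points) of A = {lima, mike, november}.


A' = {lima, november, oscar}

For each x ∈ X, list the open sets U ∈ τ with x ∈ U, then check whether U ∩ (A ∖ {x}) ≠ ∅ for every such U.
  x = lima: opens ∋ x are {lima, mike, november, oscar}; each meets A ∖ {lima}, so x IS a limit point.
  x = mike: open {mike} ∋ x has {mike} ∩ (A ∖ {mike}) = ∅, so x is NOT a limit point.
  x = november: opens ∋ x are {mike, november}, {lima, mike, november, oscar}; each meets A ∖ {november}, so x IS a limit point.
  x = oscar: opens ∋ x are {lima, mike, november, oscar}; each meets A ∖ {oscar}, so x IS a limit point.
Collecting: A' = {lima, november, oscar}.


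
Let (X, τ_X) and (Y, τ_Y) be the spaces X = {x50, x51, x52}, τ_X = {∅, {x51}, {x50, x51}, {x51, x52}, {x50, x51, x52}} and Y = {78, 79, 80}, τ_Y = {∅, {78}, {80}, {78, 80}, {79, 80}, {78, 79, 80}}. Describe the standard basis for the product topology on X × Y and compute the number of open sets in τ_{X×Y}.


Basis B = {∅ × ∅, {x51} × {78}, {x51} × {80}, {x50, x51} × {78}, {x50, x51} × {80}, {x51} × {78, 80}, {x51, x52} × {78}, {x51} × {79, 80}, {x51, x52} × {80}, {x50, x51, x52} × {78}, {x50, x51, x52} × {80}, {x51} × {78, 79, 80}, {x50, x51} × {78, 80}, {x50, x51} × {79, 80}, {x51, x52} × {78, 80}, {x51, x52} × {79, 80}, {x50, x51} × {78, 79, 80}, {x50, x51, x52} × {78, 80}, {x50, x51, x52} × {79, 80}, {x51, x52} × {78, 79, 80}, {x50, x51, x52} × {78, 79, 80}}; |τ_{X×Y}| = 70.

Enumerate products U × V with U ∈ τ_X, V ∈ τ_Y (deduplicated):
  ∅ × ∅ = {} (∅)
  {x51} × {78} = {(x51,78)}
  {x51} × {80} = {(x51,80)}
  {x50, x51} × {78} = {(x50,78), (x51,78)}
  {x50, x51} × {80} = {(x50,80), (x51,80)}
  {x51} × {78, 80} = {(x51,78), (x51,80)}
  {x51, x52} × {78} = {(x51,78), (x52,78)}
  {x51} × {79, 80} = {(x51,79), (x51,80)}
  {x51, x52} × {80} = {(x51,80), (x52,80)}
  {x50, x51, x52} × {78} = {(x50,78), (x51,78), (x52,78)}
  {x50, x51, x52} × {80} = {(x50,80), (x51,80), (x52,80)}
  {x51} × {78, 79, 80} = {(x51,78), (x51,79), (x51,80)}
  {x50, x51} × {78, 80} = {(x50,78), (x50,80), (x51,78), (x51,80)}
  {x50, x51} × {79, 80} = {(x50,79), (x50,80), (x51,79), (x51,80)}
  {x51, x52} × {78, 80} = {(x51,78), (x51,80), (x52,78), (x52,80)}
  {x51, x52} × {79, 80} = {(x51,79), (x51,80), (x52,79), (x52,80)}
  {x50, x51} × {78, 79, 80} = {(x50,78), (x50,79), (x50,80), (x51,78), (x51,79), (x51,80)}
  {x50, x51, x52} × {78, 80} = {(x50,78), (x50,80), (x51,78), (x51,80), (x52,78), (x52,80)}
  {x50, x51, x52} × {79, 80} = {(x50,79), (x50,80), (x51,79), (x51,80), (x52,79), (x52,80)}
  {x51, x52} × {78, 79, 80} = {(x51,78), (x51,79), (x51,80), (x52,78), (x52,79), (x52,80)}
  {x50, x51, x52} × {78, 79, 80} = {(x50,78), (x50,79), (x50,80), (x51,78), (x51,79), (x51,80), (x52,78), (x52,79), (x52,80)}
These 21 distinct sets form the basis B.
Close under arbitrary unions to get τ_{X×Y}; counting gives |τ_{X×Y}| = 70.
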